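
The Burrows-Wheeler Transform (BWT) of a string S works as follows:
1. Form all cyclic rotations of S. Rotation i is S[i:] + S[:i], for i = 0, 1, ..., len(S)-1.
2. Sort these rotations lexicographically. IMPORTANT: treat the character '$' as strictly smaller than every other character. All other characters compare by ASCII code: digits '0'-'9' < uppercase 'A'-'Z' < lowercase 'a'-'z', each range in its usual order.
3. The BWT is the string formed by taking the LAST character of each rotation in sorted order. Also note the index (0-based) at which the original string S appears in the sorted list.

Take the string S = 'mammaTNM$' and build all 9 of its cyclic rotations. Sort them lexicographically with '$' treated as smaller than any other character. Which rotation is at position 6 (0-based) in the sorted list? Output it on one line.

Answer: maTNM$mam

Derivation:
All 9 rotations (rotation i = S[i:]+S[:i]):
  rot[0] = mammaTNM$
  rot[1] = ammaTNM$m
  rot[2] = mmaTNM$ma
  rot[3] = maTNM$mam
  rot[4] = aTNM$mamm
  rot[5] = TNM$mamma
  rot[6] = NM$mammaT
  rot[7] = M$mammaTN
  rot[8] = $mammaTNM
Sorted (with $ < everything):
  sorted[0] = $mammaTNM
  sorted[1] = M$mammaTN
  sorted[2] = NM$mammaT
  sorted[3] = TNM$mamma
  sorted[4] = aTNM$mamm
  sorted[5] = ammaTNM$m
  sorted[6] = maTNM$mam
  sorted[7] = mammaTNM$
  sorted[8] = mmaTNM$ma
sorted[6] = maTNM$mam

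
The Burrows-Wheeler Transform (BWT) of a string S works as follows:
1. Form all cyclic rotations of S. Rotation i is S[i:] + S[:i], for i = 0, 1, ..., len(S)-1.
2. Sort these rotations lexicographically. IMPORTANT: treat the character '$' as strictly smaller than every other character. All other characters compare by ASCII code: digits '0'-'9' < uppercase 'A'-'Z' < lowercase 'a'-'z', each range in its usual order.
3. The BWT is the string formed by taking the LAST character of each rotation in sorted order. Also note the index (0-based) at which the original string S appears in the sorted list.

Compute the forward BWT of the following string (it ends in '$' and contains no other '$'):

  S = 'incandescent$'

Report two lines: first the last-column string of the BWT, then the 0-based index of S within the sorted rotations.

Answer: tcnsncd$iaeen
7

Derivation:
All 13 rotations (rotation i = S[i:]+S[:i]):
  rot[0] = incandescent$
  rot[1] = ncandescent$i
  rot[2] = candescent$in
  rot[3] = andescent$inc
  rot[4] = ndescent$inca
  rot[5] = descent$incan
  rot[6] = escent$incand
  rot[7] = scent$incande
  rot[8] = cent$incandes
  rot[9] = ent$incandesc
  rot[10] = nt$incandesce
  rot[11] = t$incandescen
  rot[12] = $incandescent
Sorted (with $ < everything):
  sorted[0] = $incandescent  (last char: 't')
  sorted[1] = andescent$inc  (last char: 'c')
  sorted[2] = candescent$in  (last char: 'n')
  sorted[3] = cent$incandes  (last char: 's')
  sorted[4] = descent$incan  (last char: 'n')
  sorted[5] = ent$incandesc  (last char: 'c')
  sorted[6] = escent$incand  (last char: 'd')
  sorted[7] = incandescent$  (last char: '$')
  sorted[8] = ncandescent$i  (last char: 'i')
  sorted[9] = ndescent$inca  (last char: 'a')
  sorted[10] = nt$incandesce  (last char: 'e')
  sorted[11] = scent$incande  (last char: 'e')
  sorted[12] = t$incandescen  (last char: 'n')
Last column: tcnsncd$iaeen
Original string S is at sorted index 7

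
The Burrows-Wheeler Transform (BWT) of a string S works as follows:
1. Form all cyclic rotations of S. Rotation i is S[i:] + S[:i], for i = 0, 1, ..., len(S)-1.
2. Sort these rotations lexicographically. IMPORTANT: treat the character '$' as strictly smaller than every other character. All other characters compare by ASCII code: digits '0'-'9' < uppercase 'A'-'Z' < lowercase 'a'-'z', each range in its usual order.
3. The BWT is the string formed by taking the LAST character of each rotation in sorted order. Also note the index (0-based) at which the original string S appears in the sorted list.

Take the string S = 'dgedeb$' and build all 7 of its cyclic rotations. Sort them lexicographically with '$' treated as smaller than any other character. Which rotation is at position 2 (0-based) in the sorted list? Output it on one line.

All 7 rotations (rotation i = S[i:]+S[:i]):
  rot[0] = dgedeb$
  rot[1] = gedeb$d
  rot[2] = edeb$dg
  rot[3] = deb$dge
  rot[4] = eb$dged
  rot[5] = b$dgede
  rot[6] = $dgedeb
Sorted (with $ < everything):
  sorted[0] = $dgedeb
  sorted[1] = b$dgede
  sorted[2] = deb$dge
  sorted[3] = dgedeb$
  sorted[4] = eb$dged
  sorted[5] = edeb$dg
  sorted[6] = gedeb$d
sorted[2] = deb$dge

Answer: deb$dge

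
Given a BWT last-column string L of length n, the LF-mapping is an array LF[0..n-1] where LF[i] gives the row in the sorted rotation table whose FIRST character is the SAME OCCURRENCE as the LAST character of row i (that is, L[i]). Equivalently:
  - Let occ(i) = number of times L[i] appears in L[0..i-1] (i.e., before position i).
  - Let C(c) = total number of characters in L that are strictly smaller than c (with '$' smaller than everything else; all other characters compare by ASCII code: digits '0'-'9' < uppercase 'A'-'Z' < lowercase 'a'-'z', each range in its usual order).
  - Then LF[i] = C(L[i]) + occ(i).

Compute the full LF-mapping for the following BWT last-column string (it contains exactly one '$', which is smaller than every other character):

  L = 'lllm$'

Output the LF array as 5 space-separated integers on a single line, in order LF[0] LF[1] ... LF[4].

Char counts: '$':1, 'l':3, 'm':1
C (first-col start): C('$')=0, C('l')=1, C('m')=4
L[0]='l': occ=0, LF[0]=C('l')+0=1+0=1
L[1]='l': occ=1, LF[1]=C('l')+1=1+1=2
L[2]='l': occ=2, LF[2]=C('l')+2=1+2=3
L[3]='m': occ=0, LF[3]=C('m')+0=4+0=4
L[4]='$': occ=0, LF[4]=C('$')+0=0+0=0

Answer: 1 2 3 4 0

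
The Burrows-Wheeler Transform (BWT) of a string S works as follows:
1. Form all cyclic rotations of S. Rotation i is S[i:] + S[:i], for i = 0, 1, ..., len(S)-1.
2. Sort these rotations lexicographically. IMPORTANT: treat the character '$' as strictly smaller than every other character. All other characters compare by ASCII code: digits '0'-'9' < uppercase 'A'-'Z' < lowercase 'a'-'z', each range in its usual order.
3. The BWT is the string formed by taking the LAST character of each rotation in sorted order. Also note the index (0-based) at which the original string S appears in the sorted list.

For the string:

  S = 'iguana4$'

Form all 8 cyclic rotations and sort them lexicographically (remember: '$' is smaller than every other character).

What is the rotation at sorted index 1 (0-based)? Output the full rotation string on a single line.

Answer: 4$iguana

Derivation:
All 8 rotations (rotation i = S[i:]+S[:i]):
  rot[0] = iguana4$
  rot[1] = guana4$i
  rot[2] = uana4$ig
  rot[3] = ana4$igu
  rot[4] = na4$igua
  rot[5] = a4$iguan
  rot[6] = 4$iguana
  rot[7] = $iguana4
Sorted (with $ < everything):
  sorted[0] = $iguana4
  sorted[1] = 4$iguana
  sorted[2] = a4$iguan
  sorted[3] = ana4$igu
  sorted[4] = guana4$i
  sorted[5] = iguana4$
  sorted[6] = na4$igua
  sorted[7] = uana4$ig
sorted[1] = 4$iguana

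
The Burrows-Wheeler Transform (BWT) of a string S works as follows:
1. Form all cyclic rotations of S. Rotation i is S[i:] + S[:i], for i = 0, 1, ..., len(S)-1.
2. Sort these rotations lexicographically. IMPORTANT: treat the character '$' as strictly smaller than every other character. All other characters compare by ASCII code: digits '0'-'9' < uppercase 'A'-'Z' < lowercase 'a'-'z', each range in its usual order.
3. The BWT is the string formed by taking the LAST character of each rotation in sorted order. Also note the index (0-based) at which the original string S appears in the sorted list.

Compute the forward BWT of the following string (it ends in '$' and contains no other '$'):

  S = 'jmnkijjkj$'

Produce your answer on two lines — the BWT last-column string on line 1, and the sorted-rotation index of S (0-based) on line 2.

All 10 rotations (rotation i = S[i:]+S[:i]):
  rot[0] = jmnkijjkj$
  rot[1] = mnkijjkj$j
  rot[2] = nkijjkj$jm
  rot[3] = kijjkj$jmn
  rot[4] = ijjkj$jmnk
  rot[5] = jjkj$jmnki
  rot[6] = jkj$jmnkij
  rot[7] = kj$jmnkijj
  rot[8] = j$jmnkijjk
  rot[9] = $jmnkijjkj
Sorted (with $ < everything):
  sorted[0] = $jmnkijjkj  (last char: 'j')
  sorted[1] = ijjkj$jmnk  (last char: 'k')
  sorted[2] = j$jmnkijjk  (last char: 'k')
  sorted[3] = jjkj$jmnki  (last char: 'i')
  sorted[4] = jkj$jmnkij  (last char: 'j')
  sorted[5] = jmnkijjkj$  (last char: '$')
  sorted[6] = kijjkj$jmn  (last char: 'n')
  sorted[7] = kj$jmnkijj  (last char: 'j')
  sorted[8] = mnkijjkj$j  (last char: 'j')
  sorted[9] = nkijjkj$jm  (last char: 'm')
Last column: jkkij$njjm
Original string S is at sorted index 5

Answer: jkkij$njjm
5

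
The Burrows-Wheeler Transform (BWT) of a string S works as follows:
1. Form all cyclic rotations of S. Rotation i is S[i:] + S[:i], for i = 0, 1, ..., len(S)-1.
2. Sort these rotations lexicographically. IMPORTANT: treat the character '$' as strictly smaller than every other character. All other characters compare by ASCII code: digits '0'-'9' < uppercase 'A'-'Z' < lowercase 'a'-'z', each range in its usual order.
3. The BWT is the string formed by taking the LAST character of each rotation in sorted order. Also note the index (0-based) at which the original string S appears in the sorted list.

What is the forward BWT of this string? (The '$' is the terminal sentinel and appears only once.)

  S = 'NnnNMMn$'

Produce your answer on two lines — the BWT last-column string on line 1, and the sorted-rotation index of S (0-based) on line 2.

All 8 rotations (rotation i = S[i:]+S[:i]):
  rot[0] = NnnNMMn$
  rot[1] = nnNMMn$N
  rot[2] = nNMMn$Nn
  rot[3] = NMMn$Nnn
  rot[4] = MMn$NnnN
  rot[5] = Mn$NnnNM
  rot[6] = n$NnnNMM
  rot[7] = $NnnNMMn
Sorted (with $ < everything):
  sorted[0] = $NnnNMMn  (last char: 'n')
  sorted[1] = MMn$NnnN  (last char: 'N')
  sorted[2] = Mn$NnnNM  (last char: 'M')
  sorted[3] = NMMn$Nnn  (last char: 'n')
  sorted[4] = NnnNMMn$  (last char: '$')
  sorted[5] = n$NnnNMM  (last char: 'M')
  sorted[6] = nNMMn$Nn  (last char: 'n')
  sorted[7] = nnNMMn$N  (last char: 'N')
Last column: nNMn$MnN
Original string S is at sorted index 4

Answer: nNMn$MnN
4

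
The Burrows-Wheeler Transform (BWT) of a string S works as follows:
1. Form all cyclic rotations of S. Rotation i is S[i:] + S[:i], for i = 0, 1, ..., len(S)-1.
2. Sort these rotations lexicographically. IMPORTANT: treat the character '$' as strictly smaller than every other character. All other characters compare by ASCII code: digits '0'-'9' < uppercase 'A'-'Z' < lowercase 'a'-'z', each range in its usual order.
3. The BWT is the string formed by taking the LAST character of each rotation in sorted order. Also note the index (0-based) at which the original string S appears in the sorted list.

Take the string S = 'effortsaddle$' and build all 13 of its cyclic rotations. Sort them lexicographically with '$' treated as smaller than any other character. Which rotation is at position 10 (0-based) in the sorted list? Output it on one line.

Answer: rtsaddle$effo

Derivation:
All 13 rotations (rotation i = S[i:]+S[:i]):
  rot[0] = effortsaddle$
  rot[1] = ffortsaddle$e
  rot[2] = fortsaddle$ef
  rot[3] = ortsaddle$eff
  rot[4] = rtsaddle$effo
  rot[5] = tsaddle$effor
  rot[6] = saddle$effort
  rot[7] = addle$efforts
  rot[8] = ddle$effortsa
  rot[9] = dle$effortsad
  rot[10] = le$effortsadd
  rot[11] = e$effortsaddl
  rot[12] = $effortsaddle
Sorted (with $ < everything):
  sorted[0] = $effortsaddle
  sorted[1] = addle$efforts
  sorted[2] = ddle$effortsa
  sorted[3] = dle$effortsad
  sorted[4] = e$effortsaddl
  sorted[5] = effortsaddle$
  sorted[6] = ffortsaddle$e
  sorted[7] = fortsaddle$ef
  sorted[8] = le$effortsadd
  sorted[9] = ortsaddle$eff
  sorted[10] = rtsaddle$effo
  sorted[11] = saddle$effort
  sorted[12] = tsaddle$effor
sorted[10] = rtsaddle$effo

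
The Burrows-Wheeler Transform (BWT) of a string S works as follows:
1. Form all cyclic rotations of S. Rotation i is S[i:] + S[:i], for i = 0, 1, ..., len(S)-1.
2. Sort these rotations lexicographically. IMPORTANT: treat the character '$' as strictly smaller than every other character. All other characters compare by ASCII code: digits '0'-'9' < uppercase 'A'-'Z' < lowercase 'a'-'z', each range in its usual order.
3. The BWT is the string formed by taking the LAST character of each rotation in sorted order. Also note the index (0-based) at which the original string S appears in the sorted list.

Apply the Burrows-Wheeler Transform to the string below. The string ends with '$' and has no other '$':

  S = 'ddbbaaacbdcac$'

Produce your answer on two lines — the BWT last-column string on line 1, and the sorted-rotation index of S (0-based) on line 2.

Answer: cbacabdcadadb$
13

Derivation:
All 14 rotations (rotation i = S[i:]+S[:i]):
  rot[0] = ddbbaaacbdcac$
  rot[1] = dbbaaacbdcac$d
  rot[2] = bbaaacbdcac$dd
  rot[3] = baaacbdcac$ddb
  rot[4] = aaacbdcac$ddbb
  rot[5] = aacbdcac$ddbba
  rot[6] = acbdcac$ddbbaa
  rot[7] = cbdcac$ddbbaaa
  rot[8] = bdcac$ddbbaaac
  rot[9] = dcac$ddbbaaacb
  rot[10] = cac$ddbbaaacbd
  rot[11] = ac$ddbbaaacbdc
  rot[12] = c$ddbbaaacbdca
  rot[13] = $ddbbaaacbdcac
Sorted (with $ < everything):
  sorted[0] = $ddbbaaacbdcac  (last char: 'c')
  sorted[1] = aaacbdcac$ddbb  (last char: 'b')
  sorted[2] = aacbdcac$ddbba  (last char: 'a')
  sorted[3] = ac$ddbbaaacbdc  (last char: 'c')
  sorted[4] = acbdcac$ddbbaa  (last char: 'a')
  sorted[5] = baaacbdcac$ddb  (last char: 'b')
  sorted[6] = bbaaacbdcac$dd  (last char: 'd')
  sorted[7] = bdcac$ddbbaaac  (last char: 'c')
  sorted[8] = c$ddbbaaacbdca  (last char: 'a')
  sorted[9] = cac$ddbbaaacbd  (last char: 'd')
  sorted[10] = cbdcac$ddbbaaa  (last char: 'a')
  sorted[11] = dbbaaacbdcac$d  (last char: 'd')
  sorted[12] = dcac$ddbbaaacb  (last char: 'b')
  sorted[13] = ddbbaaacbdcac$  (last char: '$')
Last column: cbacabdcadadb$
Original string S is at sorted index 13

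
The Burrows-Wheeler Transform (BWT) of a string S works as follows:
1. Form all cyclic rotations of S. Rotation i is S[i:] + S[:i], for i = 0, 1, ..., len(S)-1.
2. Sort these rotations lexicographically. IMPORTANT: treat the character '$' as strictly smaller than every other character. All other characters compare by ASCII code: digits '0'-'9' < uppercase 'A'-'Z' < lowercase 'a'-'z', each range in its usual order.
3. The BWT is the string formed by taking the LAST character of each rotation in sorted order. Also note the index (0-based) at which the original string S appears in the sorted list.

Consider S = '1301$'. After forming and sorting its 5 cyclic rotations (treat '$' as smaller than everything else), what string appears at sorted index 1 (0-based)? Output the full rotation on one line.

Answer: 01$13

Derivation:
All 5 rotations (rotation i = S[i:]+S[:i]):
  rot[0] = 1301$
  rot[1] = 301$1
  rot[2] = 01$13
  rot[3] = 1$130
  rot[4] = $1301
Sorted (with $ < everything):
  sorted[0] = $1301
  sorted[1] = 01$13
  sorted[2] = 1$130
  sorted[3] = 1301$
  sorted[4] = 301$1
sorted[1] = 01$13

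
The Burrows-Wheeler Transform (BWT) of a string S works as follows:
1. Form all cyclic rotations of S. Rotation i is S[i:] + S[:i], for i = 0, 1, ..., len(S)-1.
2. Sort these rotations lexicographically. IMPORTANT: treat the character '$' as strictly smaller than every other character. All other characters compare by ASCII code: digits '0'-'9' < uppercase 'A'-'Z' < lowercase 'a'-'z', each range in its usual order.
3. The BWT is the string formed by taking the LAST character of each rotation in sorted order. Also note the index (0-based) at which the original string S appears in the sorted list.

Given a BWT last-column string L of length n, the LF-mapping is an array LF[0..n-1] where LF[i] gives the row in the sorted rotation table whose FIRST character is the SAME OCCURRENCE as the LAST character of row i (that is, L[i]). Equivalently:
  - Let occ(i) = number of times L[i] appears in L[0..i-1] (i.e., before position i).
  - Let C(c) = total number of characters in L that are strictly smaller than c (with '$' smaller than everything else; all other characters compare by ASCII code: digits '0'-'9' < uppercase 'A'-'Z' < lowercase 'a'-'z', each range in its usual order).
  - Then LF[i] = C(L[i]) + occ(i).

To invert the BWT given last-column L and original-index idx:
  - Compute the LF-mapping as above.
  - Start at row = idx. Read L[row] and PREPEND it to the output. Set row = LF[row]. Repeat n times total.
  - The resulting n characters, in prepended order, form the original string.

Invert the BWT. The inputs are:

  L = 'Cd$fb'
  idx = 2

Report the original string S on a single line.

LF mapping: 1 3 0 4 2
Walk LF starting at row 2, prepending L[row]:
  step 1: row=2, L[2]='$', prepend. Next row=LF[2]=0
  step 2: row=0, L[0]='C', prepend. Next row=LF[0]=1
  step 3: row=1, L[1]='d', prepend. Next row=LF[1]=3
  step 4: row=3, L[3]='f', prepend. Next row=LF[3]=4
  step 5: row=4, L[4]='b', prepend. Next row=LF[4]=2
Reversed output: bfdC$

Answer: bfdC$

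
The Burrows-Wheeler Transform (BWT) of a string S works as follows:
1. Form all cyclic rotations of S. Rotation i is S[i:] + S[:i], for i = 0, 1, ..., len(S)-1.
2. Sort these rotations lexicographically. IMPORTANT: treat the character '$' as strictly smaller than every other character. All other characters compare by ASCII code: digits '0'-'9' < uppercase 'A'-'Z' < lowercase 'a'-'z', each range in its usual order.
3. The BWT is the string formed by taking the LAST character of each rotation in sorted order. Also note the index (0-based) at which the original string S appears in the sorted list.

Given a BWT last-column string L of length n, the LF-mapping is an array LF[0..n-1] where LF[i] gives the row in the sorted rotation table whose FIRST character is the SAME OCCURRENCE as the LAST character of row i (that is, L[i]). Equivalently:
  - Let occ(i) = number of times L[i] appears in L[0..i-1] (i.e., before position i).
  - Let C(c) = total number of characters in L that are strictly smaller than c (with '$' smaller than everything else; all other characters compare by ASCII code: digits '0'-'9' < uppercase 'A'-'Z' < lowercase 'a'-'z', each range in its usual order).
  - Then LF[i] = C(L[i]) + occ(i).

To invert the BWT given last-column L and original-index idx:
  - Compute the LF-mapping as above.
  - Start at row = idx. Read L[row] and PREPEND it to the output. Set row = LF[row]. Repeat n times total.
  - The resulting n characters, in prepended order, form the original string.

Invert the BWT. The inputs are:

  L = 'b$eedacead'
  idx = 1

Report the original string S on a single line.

Answer: adcdeeaeb$

Derivation:
LF mapping: 3 0 7 8 5 1 4 9 2 6
Walk LF starting at row 1, prepending L[row]:
  step 1: row=1, L[1]='$', prepend. Next row=LF[1]=0
  step 2: row=0, L[0]='b', prepend. Next row=LF[0]=3
  step 3: row=3, L[3]='e', prepend. Next row=LF[3]=8
  step 4: row=8, L[8]='a', prepend. Next row=LF[8]=2
  step 5: row=2, L[2]='e', prepend. Next row=LF[2]=7
  step 6: row=7, L[7]='e', prepend. Next row=LF[7]=9
  step 7: row=9, L[9]='d', prepend. Next row=LF[9]=6
  step 8: row=6, L[6]='c', prepend. Next row=LF[6]=4
  step 9: row=4, L[4]='d', prepend. Next row=LF[4]=5
  step 10: row=5, L[5]='a', prepend. Next row=LF[5]=1
Reversed output: adcdeeaeb$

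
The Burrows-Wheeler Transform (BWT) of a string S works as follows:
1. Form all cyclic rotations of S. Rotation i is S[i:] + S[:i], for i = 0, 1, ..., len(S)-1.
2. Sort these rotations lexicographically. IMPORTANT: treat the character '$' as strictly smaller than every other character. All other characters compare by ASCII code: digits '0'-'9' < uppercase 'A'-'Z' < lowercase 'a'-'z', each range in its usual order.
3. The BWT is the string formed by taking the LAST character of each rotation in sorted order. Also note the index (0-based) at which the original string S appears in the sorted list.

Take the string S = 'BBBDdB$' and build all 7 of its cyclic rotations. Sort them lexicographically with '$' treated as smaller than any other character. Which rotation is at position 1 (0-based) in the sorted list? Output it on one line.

All 7 rotations (rotation i = S[i:]+S[:i]):
  rot[0] = BBBDdB$
  rot[1] = BBDdB$B
  rot[2] = BDdB$BB
  rot[3] = DdB$BBB
  rot[4] = dB$BBBD
  rot[5] = B$BBBDd
  rot[6] = $BBBDdB
Sorted (with $ < everything):
  sorted[0] = $BBBDdB
  sorted[1] = B$BBBDd
  sorted[2] = BBBDdB$
  sorted[3] = BBDdB$B
  sorted[4] = BDdB$BB
  sorted[5] = DdB$BBB
  sorted[6] = dB$BBBD
sorted[1] = B$BBBDd

Answer: B$BBBDd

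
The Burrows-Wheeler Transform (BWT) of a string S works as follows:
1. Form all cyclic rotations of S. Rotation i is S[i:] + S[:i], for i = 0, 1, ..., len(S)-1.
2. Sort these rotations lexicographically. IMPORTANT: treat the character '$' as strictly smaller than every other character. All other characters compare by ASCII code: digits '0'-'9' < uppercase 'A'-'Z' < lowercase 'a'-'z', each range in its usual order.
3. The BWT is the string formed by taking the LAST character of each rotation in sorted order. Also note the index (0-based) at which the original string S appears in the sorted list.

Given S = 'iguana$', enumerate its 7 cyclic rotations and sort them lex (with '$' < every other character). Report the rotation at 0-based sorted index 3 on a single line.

Answer: guana$i

Derivation:
All 7 rotations (rotation i = S[i:]+S[:i]):
  rot[0] = iguana$
  rot[1] = guana$i
  rot[2] = uana$ig
  rot[3] = ana$igu
  rot[4] = na$igua
  rot[5] = a$iguan
  rot[6] = $iguana
Sorted (with $ < everything):
  sorted[0] = $iguana
  sorted[1] = a$iguan
  sorted[2] = ana$igu
  sorted[3] = guana$i
  sorted[4] = iguana$
  sorted[5] = na$igua
  sorted[6] = uana$ig
sorted[3] = guana$i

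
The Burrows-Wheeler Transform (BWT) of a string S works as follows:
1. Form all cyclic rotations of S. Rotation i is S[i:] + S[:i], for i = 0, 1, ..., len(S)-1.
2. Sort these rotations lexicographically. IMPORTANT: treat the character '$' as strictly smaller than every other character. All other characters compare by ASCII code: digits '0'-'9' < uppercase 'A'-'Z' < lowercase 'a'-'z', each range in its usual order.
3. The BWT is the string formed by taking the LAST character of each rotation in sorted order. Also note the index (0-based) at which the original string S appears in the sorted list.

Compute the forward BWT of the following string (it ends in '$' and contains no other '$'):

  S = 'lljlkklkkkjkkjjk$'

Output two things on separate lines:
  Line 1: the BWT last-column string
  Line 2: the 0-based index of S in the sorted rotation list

Answer: kkjkljkkjkllklkj$
16

Derivation:
All 17 rotations (rotation i = S[i:]+S[:i]):
  rot[0] = lljlkklkkkjkkjjk$
  rot[1] = ljlkklkkkjkkjjk$l
  rot[2] = jlkklkkkjkkjjk$ll
  rot[3] = lkklkkkjkkjjk$llj
  rot[4] = kklkkkjkkjjk$lljl
  rot[5] = klkkkjkkjjk$lljlk
  rot[6] = lkkkjkkjjk$lljlkk
  rot[7] = kkkjkkjjk$lljlkkl
  rot[8] = kkjkkjjk$lljlkklk
  rot[9] = kjkkjjk$lljlkklkk
  rot[10] = jkkjjk$lljlkklkkk
  rot[11] = kkjjk$lljlkklkkkj
  rot[12] = kjjk$lljlkklkkkjk
  rot[13] = jjk$lljlkklkkkjkk
  rot[14] = jk$lljlkklkkkjkkj
  rot[15] = k$lljlkklkkkjkkjj
  rot[16] = $lljlkklkkkjkkjjk
Sorted (with $ < everything):
  sorted[0] = $lljlkklkkkjkkjjk  (last char: 'k')
  sorted[1] = jjk$lljlkklkkkjkk  (last char: 'k')
  sorted[2] = jk$lljlkklkkkjkkj  (last char: 'j')
  sorted[3] = jkkjjk$lljlkklkkk  (last char: 'k')
  sorted[4] = jlkklkkkjkkjjk$ll  (last char: 'l')
  sorted[5] = k$lljlkklkkkjkkjj  (last char: 'j')
  sorted[6] = kjjk$lljlkklkkkjk  (last char: 'k')
  sorted[7] = kjkkjjk$lljlkklkk  (last char: 'k')
  sorted[8] = kkjjk$lljlkklkkkj  (last char: 'j')
  sorted[9] = kkjkkjjk$lljlkklk  (last char: 'k')
  sorted[10] = kkkjkkjjk$lljlkkl  (last char: 'l')
  sorted[11] = kklkkkjkkjjk$lljl  (last char: 'l')
  sorted[12] = klkkkjkkjjk$lljlk  (last char: 'k')
  sorted[13] = ljlkklkkkjkkjjk$l  (last char: 'l')
  sorted[14] = lkkkjkkjjk$lljlkk  (last char: 'k')
  sorted[15] = lkklkkkjkkjjk$llj  (last char: 'j')
  sorted[16] = lljlkklkkkjkkjjk$  (last char: '$')
Last column: kkjkljkkjkllklkj$
Original string S is at sorted index 16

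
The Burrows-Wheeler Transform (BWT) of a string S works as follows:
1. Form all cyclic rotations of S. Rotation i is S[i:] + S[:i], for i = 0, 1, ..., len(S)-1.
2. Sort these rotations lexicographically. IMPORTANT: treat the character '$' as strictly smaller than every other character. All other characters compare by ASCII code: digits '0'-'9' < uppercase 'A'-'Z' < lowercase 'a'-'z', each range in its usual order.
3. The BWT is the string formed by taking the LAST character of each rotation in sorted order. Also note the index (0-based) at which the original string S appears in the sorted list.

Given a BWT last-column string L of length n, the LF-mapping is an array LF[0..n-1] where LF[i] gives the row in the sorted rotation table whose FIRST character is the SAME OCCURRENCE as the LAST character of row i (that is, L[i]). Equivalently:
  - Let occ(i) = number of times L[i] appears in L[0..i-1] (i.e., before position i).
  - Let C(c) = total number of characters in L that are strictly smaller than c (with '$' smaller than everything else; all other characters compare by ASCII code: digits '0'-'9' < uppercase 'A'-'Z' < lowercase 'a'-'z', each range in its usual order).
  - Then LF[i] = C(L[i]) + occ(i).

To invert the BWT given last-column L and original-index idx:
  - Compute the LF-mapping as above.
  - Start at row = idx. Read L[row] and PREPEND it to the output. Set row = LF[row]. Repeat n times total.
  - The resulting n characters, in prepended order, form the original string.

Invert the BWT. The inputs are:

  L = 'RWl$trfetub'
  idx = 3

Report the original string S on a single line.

Answer: butterflWR$

Derivation:
LF mapping: 1 2 6 0 8 7 5 4 9 10 3
Walk LF starting at row 3, prepending L[row]:
  step 1: row=3, L[3]='$', prepend. Next row=LF[3]=0
  step 2: row=0, L[0]='R', prepend. Next row=LF[0]=1
  step 3: row=1, L[1]='W', prepend. Next row=LF[1]=2
  step 4: row=2, L[2]='l', prepend. Next row=LF[2]=6
  step 5: row=6, L[6]='f', prepend. Next row=LF[6]=5
  step 6: row=5, L[5]='r', prepend. Next row=LF[5]=7
  step 7: row=7, L[7]='e', prepend. Next row=LF[7]=4
  step 8: row=4, L[4]='t', prepend. Next row=LF[4]=8
  step 9: row=8, L[8]='t', prepend. Next row=LF[8]=9
  step 10: row=9, L[9]='u', prepend. Next row=LF[9]=10
  step 11: row=10, L[10]='b', prepend. Next row=LF[10]=3
Reversed output: butterflWR$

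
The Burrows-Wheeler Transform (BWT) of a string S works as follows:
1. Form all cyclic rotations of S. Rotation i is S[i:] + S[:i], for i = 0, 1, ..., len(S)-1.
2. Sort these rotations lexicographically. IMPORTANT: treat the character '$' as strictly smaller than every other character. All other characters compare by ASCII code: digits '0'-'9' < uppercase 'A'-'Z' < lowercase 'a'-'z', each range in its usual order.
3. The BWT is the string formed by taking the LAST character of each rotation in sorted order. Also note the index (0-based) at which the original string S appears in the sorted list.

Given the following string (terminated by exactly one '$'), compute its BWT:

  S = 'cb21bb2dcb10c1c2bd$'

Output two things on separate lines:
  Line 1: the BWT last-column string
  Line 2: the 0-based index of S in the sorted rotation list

All 19 rotations (rotation i = S[i:]+S[:i]):
  rot[0] = cb21bb2dcb10c1c2bd$
  rot[1] = b21bb2dcb10c1c2bd$c
  rot[2] = 21bb2dcb10c1c2bd$cb
  rot[3] = 1bb2dcb10c1c2bd$cb2
  rot[4] = bb2dcb10c1c2bd$cb21
  rot[5] = b2dcb10c1c2bd$cb21b
  rot[6] = 2dcb10c1c2bd$cb21bb
  rot[7] = dcb10c1c2bd$cb21bb2
  rot[8] = cb10c1c2bd$cb21bb2d
  rot[9] = b10c1c2bd$cb21bb2dc
  rot[10] = 10c1c2bd$cb21bb2dcb
  rot[11] = 0c1c2bd$cb21bb2dcb1
  rot[12] = c1c2bd$cb21bb2dcb10
  rot[13] = 1c2bd$cb21bb2dcb10c
  rot[14] = c2bd$cb21bb2dcb10c1
  rot[15] = 2bd$cb21bb2dcb10c1c
  rot[16] = bd$cb21bb2dcb10c1c2
  rot[17] = d$cb21bb2dcb10c1c2b
  rot[18] = $cb21bb2dcb10c1c2bd
Sorted (with $ < everything):
  sorted[0] = $cb21bb2dcb10c1c2bd  (last char: 'd')
  sorted[1] = 0c1c2bd$cb21bb2dcb1  (last char: '1')
  sorted[2] = 10c1c2bd$cb21bb2dcb  (last char: 'b')
  sorted[3] = 1bb2dcb10c1c2bd$cb2  (last char: '2')
  sorted[4] = 1c2bd$cb21bb2dcb10c  (last char: 'c')
  sorted[5] = 21bb2dcb10c1c2bd$cb  (last char: 'b')
  sorted[6] = 2bd$cb21bb2dcb10c1c  (last char: 'c')
  sorted[7] = 2dcb10c1c2bd$cb21bb  (last char: 'b')
  sorted[8] = b10c1c2bd$cb21bb2dc  (last char: 'c')
  sorted[9] = b21bb2dcb10c1c2bd$c  (last char: 'c')
  sorted[10] = b2dcb10c1c2bd$cb21b  (last char: 'b')
  sorted[11] = bb2dcb10c1c2bd$cb21  (last char: '1')
  sorted[12] = bd$cb21bb2dcb10c1c2  (last char: '2')
  sorted[13] = c1c2bd$cb21bb2dcb10  (last char: '0')
  sorted[14] = c2bd$cb21bb2dcb10c1  (last char: '1')
  sorted[15] = cb10c1c2bd$cb21bb2d  (last char: 'd')
  sorted[16] = cb21bb2dcb10c1c2bd$  (last char: '$')
  sorted[17] = d$cb21bb2dcb10c1c2b  (last char: 'b')
  sorted[18] = dcb10c1c2bd$cb21bb2  (last char: '2')
Last column: d1b2cbcbccb1201d$b2
Original string S is at sorted index 16

Answer: d1b2cbcbccb1201d$b2
16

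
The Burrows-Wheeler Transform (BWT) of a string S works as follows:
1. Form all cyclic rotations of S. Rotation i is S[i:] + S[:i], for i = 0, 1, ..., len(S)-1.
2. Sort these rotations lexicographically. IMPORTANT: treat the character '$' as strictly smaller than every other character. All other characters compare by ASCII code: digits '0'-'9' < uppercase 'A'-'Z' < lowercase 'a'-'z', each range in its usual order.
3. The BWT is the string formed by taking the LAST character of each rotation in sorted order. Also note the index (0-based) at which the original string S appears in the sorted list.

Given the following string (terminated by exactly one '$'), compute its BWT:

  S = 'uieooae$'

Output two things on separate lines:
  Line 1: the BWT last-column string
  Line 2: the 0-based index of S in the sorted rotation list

Answer: eoaiuoe$
7

Derivation:
All 8 rotations (rotation i = S[i:]+S[:i]):
  rot[0] = uieooae$
  rot[1] = ieooae$u
  rot[2] = eooae$ui
  rot[3] = ooae$uie
  rot[4] = oae$uieo
  rot[5] = ae$uieoo
  rot[6] = e$uieooa
  rot[7] = $uieooae
Sorted (with $ < everything):
  sorted[0] = $uieooae  (last char: 'e')
  sorted[1] = ae$uieoo  (last char: 'o')
  sorted[2] = e$uieooa  (last char: 'a')
  sorted[3] = eooae$ui  (last char: 'i')
  sorted[4] = ieooae$u  (last char: 'u')
  sorted[5] = oae$uieo  (last char: 'o')
  sorted[6] = ooae$uie  (last char: 'e')
  sorted[7] = uieooae$  (last char: '$')
Last column: eoaiuoe$
Original string S is at sorted index 7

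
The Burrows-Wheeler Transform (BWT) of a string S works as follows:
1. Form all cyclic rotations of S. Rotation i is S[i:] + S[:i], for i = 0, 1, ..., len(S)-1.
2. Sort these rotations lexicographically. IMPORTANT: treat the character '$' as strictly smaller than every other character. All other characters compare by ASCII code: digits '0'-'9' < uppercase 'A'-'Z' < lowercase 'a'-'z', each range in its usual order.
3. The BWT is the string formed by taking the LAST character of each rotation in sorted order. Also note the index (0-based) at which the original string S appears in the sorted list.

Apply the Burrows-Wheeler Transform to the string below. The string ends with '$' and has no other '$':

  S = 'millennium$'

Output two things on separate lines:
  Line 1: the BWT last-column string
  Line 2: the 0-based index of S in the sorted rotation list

All 11 rotations (rotation i = S[i:]+S[:i]):
  rot[0] = millennium$
  rot[1] = illennium$m
  rot[2] = llennium$mi
  rot[3] = lennium$mil
  rot[4] = ennium$mill
  rot[5] = nnium$mille
  rot[6] = nium$millen
  rot[7] = ium$millenn
  rot[8] = um$millenni
  rot[9] = m$millenniu
  rot[10] = $millennium
Sorted (with $ < everything):
  sorted[0] = $millennium  (last char: 'm')
  sorted[1] = ennium$mill  (last char: 'l')
  sorted[2] = illennium$m  (last char: 'm')
  sorted[3] = ium$millenn  (last char: 'n')
  sorted[4] = lennium$mil  (last char: 'l')
  sorted[5] = llennium$mi  (last char: 'i')
  sorted[6] = m$millenniu  (last char: 'u')
  sorted[7] = millennium$  (last char: '$')
  sorted[8] = nium$millen  (last char: 'n')
  sorted[9] = nnium$mille  (last char: 'e')
  sorted[10] = um$millenni  (last char: 'i')
Last column: mlmnliu$nei
Original string S is at sorted index 7

Answer: mlmnliu$nei
7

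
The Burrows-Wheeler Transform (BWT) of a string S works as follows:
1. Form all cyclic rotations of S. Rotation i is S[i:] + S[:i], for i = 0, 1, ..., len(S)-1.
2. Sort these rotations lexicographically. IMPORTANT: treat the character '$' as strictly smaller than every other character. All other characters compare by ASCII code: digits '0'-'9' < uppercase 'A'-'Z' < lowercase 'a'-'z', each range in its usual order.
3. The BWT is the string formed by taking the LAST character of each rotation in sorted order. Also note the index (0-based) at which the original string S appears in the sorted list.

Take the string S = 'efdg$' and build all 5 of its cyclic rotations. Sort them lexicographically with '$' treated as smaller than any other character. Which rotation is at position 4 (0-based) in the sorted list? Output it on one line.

Answer: g$efd

Derivation:
All 5 rotations (rotation i = S[i:]+S[:i]):
  rot[0] = efdg$
  rot[1] = fdg$e
  rot[2] = dg$ef
  rot[3] = g$efd
  rot[4] = $efdg
Sorted (with $ < everything):
  sorted[0] = $efdg
  sorted[1] = dg$ef
  sorted[2] = efdg$
  sorted[3] = fdg$e
  sorted[4] = g$efd
sorted[4] = g$efd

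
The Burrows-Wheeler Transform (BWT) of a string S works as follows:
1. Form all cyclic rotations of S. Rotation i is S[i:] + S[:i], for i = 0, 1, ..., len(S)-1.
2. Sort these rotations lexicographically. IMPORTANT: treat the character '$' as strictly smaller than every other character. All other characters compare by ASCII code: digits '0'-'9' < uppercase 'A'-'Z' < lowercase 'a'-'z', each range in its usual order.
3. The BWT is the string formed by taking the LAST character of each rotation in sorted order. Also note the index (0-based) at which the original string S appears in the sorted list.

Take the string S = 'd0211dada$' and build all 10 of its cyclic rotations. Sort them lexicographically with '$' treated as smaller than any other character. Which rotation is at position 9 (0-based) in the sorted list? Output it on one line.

Answer: dada$d0211

Derivation:
All 10 rotations (rotation i = S[i:]+S[:i]):
  rot[0] = d0211dada$
  rot[1] = 0211dada$d
  rot[2] = 211dada$d0
  rot[3] = 11dada$d02
  rot[4] = 1dada$d021
  rot[5] = dada$d0211
  rot[6] = ada$d0211d
  rot[7] = da$d0211da
  rot[8] = a$d0211dad
  rot[9] = $d0211dada
Sorted (with $ < everything):
  sorted[0] = $d0211dada
  sorted[1] = 0211dada$d
  sorted[2] = 11dada$d02
  sorted[3] = 1dada$d021
  sorted[4] = 211dada$d0
  sorted[5] = a$d0211dad
  sorted[6] = ada$d0211d
  sorted[7] = d0211dada$
  sorted[8] = da$d0211da
  sorted[9] = dada$d0211
sorted[9] = dada$d0211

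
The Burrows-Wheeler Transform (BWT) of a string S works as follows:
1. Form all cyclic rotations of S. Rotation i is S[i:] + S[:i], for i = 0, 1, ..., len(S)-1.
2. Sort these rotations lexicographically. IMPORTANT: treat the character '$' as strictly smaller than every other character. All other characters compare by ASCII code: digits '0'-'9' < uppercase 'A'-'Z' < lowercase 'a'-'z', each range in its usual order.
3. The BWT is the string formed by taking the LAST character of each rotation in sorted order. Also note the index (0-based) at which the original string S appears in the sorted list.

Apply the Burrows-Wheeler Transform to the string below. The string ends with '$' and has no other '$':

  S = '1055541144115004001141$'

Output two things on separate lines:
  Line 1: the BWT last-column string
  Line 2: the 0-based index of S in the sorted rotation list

Answer: 1450014$044111015411550
7

Derivation:
All 23 rotations (rotation i = S[i:]+S[:i]):
  rot[0] = 1055541144115004001141$
  rot[1] = 055541144115004001141$1
  rot[2] = 55541144115004001141$10
  rot[3] = 5541144115004001141$105
  rot[4] = 541144115004001141$1055
  rot[5] = 41144115004001141$10555
  rot[6] = 1144115004001141$105554
  rot[7] = 144115004001141$1055541
  rot[8] = 44115004001141$10555411
  rot[9] = 4115004001141$105554114
  rot[10] = 115004001141$1055541144
  rot[11] = 15004001141$10555411441
  rot[12] = 5004001141$105554114411
  rot[13] = 004001141$1055541144115
  rot[14] = 04001141$10555411441150
  rot[15] = 4001141$105554114411500
  rot[16] = 001141$1055541144115004
  rot[17] = 01141$10555411441150040
  rot[18] = 1141$105554114411500400
  rot[19] = 141$1055541144115004001
  rot[20] = 41$10555411441150040011
  rot[21] = 1$105554114411500400114
  rot[22] = $1055541144115004001141
Sorted (with $ < everything):
  sorted[0] = $1055541144115004001141  (last char: '1')
  sorted[1] = 001141$1055541144115004  (last char: '4')
  sorted[2] = 004001141$1055541144115  (last char: '5')
  sorted[3] = 01141$10555411441150040  (last char: '0')
  sorted[4] = 04001141$10555411441150  (last char: '0')
  sorted[5] = 055541144115004001141$1  (last char: '1')
  sorted[6] = 1$105554114411500400114  (last char: '4')
  sorted[7] = 1055541144115004001141$  (last char: '$')
  sorted[8] = 1141$105554114411500400  (last char: '0')
  sorted[9] = 1144115004001141$105554  (last char: '4')
  sorted[10] = 115004001141$1055541144  (last char: '4')
  sorted[11] = 141$1055541144115004001  (last char: '1')
  sorted[12] = 144115004001141$1055541  (last char: '1')
  sorted[13] = 15004001141$10555411441  (last char: '1')
  sorted[14] = 4001141$105554114411500  (last char: '0')
  sorted[15] = 41$10555411441150040011  (last char: '1')
  sorted[16] = 41144115004001141$10555  (last char: '5')
  sorted[17] = 4115004001141$105554114  (last char: '4')
  sorted[18] = 44115004001141$10555411  (last char: '1')
  sorted[19] = 5004001141$105554114411  (last char: '1')
  sorted[20] = 541144115004001141$1055  (last char: '5')
  sorted[21] = 5541144115004001141$105  (last char: '5')
  sorted[22] = 55541144115004001141$10  (last char: '0')
Last column: 1450014$044111015411550
Original string S is at sorted index 7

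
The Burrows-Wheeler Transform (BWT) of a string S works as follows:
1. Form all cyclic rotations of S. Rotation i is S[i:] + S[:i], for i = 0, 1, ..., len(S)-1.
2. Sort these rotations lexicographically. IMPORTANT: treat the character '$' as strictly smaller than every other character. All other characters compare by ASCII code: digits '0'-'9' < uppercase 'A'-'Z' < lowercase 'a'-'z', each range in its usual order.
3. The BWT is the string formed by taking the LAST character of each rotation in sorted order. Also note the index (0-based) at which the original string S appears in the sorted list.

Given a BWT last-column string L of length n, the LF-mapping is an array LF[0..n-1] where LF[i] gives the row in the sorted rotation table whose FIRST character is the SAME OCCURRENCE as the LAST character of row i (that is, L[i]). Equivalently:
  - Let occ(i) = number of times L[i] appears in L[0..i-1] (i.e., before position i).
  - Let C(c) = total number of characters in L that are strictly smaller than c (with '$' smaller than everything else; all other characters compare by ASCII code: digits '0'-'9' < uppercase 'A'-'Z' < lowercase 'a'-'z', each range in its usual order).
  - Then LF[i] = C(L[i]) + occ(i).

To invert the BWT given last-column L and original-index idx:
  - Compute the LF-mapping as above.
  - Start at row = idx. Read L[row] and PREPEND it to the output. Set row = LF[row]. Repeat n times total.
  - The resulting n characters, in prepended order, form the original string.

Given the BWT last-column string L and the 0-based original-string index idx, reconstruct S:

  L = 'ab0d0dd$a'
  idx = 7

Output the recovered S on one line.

LF mapping: 3 5 1 6 2 7 8 0 4
Walk LF starting at row 7, prepending L[row]:
  step 1: row=7, L[7]='$', prepend. Next row=LF[7]=0
  step 2: row=0, L[0]='a', prepend. Next row=LF[0]=3
  step 3: row=3, L[3]='d', prepend. Next row=LF[3]=6
  step 4: row=6, L[6]='d', prepend. Next row=LF[6]=8
  step 5: row=8, L[8]='a', prepend. Next row=LF[8]=4
  step 6: row=4, L[4]='0', prepend. Next row=LF[4]=2
  step 7: row=2, L[2]='0', prepend. Next row=LF[2]=1
  step 8: row=1, L[1]='b', prepend. Next row=LF[1]=5
  step 9: row=5, L[5]='d', prepend. Next row=LF[5]=7
Reversed output: db00adda$

Answer: db00adda$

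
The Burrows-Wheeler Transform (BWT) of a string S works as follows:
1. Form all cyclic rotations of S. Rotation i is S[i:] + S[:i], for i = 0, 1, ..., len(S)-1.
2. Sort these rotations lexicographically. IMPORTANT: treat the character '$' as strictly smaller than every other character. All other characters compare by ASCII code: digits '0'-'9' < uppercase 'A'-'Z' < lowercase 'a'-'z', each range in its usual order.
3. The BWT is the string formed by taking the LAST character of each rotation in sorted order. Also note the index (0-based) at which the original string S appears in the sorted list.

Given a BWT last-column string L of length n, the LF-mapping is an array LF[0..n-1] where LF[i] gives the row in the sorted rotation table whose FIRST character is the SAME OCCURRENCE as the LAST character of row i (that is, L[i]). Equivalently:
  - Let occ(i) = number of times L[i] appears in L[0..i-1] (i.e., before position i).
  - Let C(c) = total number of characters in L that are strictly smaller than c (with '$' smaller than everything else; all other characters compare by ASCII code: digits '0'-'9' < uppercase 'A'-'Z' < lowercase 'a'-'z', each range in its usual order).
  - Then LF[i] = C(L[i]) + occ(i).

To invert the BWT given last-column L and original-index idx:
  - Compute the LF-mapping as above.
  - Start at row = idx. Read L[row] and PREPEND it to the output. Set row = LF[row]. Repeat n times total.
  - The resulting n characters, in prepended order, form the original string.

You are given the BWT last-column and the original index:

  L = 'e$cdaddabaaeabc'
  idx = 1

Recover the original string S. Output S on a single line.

Answer: aadacedadbcabe$

Derivation:
LF mapping: 13 0 8 10 1 11 12 2 6 3 4 14 5 7 9
Walk LF starting at row 1, prepending L[row]:
  step 1: row=1, L[1]='$', prepend. Next row=LF[1]=0
  step 2: row=0, L[0]='e', prepend. Next row=LF[0]=13
  step 3: row=13, L[13]='b', prepend. Next row=LF[13]=7
  step 4: row=7, L[7]='a', prepend. Next row=LF[7]=2
  step 5: row=2, L[2]='c', prepend. Next row=LF[2]=8
  step 6: row=8, L[8]='b', prepend. Next row=LF[8]=6
  step 7: row=6, L[6]='d', prepend. Next row=LF[6]=12
  step 8: row=12, L[12]='a', prepend. Next row=LF[12]=5
  step 9: row=5, L[5]='d', prepend. Next row=LF[5]=11
  step 10: row=11, L[11]='e', prepend. Next row=LF[11]=14
  step 11: row=14, L[14]='c', prepend. Next row=LF[14]=9
  step 12: row=9, L[9]='a', prepend. Next row=LF[9]=3
  step 13: row=3, L[3]='d', prepend. Next row=LF[3]=10
  step 14: row=10, L[10]='a', prepend. Next row=LF[10]=4
  step 15: row=4, L[4]='a', prepend. Next row=LF[4]=1
Reversed output: aadacedadbcabe$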